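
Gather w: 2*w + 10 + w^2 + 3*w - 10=w^2 + 5*w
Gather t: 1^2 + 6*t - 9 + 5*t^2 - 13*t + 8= 5*t^2 - 7*t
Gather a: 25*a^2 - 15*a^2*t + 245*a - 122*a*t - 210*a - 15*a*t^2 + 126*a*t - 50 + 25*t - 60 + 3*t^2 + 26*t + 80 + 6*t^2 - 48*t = a^2*(25 - 15*t) + a*(-15*t^2 + 4*t + 35) + 9*t^2 + 3*t - 30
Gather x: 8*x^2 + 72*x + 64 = 8*x^2 + 72*x + 64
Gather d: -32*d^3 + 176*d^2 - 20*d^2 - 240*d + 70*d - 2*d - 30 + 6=-32*d^3 + 156*d^2 - 172*d - 24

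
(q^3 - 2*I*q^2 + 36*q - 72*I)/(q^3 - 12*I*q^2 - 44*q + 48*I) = (q + 6*I)/(q - 4*I)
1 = 1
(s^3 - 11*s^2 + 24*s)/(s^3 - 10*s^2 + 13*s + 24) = s/(s + 1)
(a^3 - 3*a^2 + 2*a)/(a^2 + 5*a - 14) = a*(a - 1)/(a + 7)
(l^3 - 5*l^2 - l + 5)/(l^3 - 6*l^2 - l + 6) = (l - 5)/(l - 6)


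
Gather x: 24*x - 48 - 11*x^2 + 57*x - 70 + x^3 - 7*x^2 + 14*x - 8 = x^3 - 18*x^2 + 95*x - 126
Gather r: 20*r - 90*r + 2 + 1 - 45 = -70*r - 42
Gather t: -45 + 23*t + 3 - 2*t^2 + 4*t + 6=-2*t^2 + 27*t - 36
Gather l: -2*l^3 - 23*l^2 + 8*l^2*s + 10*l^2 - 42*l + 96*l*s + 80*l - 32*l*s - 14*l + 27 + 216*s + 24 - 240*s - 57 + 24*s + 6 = -2*l^3 + l^2*(8*s - 13) + l*(64*s + 24)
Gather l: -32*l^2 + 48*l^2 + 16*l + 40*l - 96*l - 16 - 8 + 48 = 16*l^2 - 40*l + 24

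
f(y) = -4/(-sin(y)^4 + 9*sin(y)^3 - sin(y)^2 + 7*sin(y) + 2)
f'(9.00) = -1.35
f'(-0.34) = 65.07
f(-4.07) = -0.36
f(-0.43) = 2.25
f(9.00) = -0.75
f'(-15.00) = -2.00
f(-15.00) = 0.71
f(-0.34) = 5.05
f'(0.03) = 5.70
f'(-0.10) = 18.09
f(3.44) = 10.51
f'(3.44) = -264.55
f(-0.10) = -3.12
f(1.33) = -0.26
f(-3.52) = -0.82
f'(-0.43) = 14.80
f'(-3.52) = -1.52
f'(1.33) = 0.11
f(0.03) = -1.81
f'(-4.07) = -0.40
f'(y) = -4*(4*sin(y)^3*cos(y) - 27*sin(y)^2*cos(y) + 2*sin(y)*cos(y) - 7*cos(y))/(-sin(y)^4 + 9*sin(y)^3 - sin(y)^2 + 7*sin(y) + 2)^2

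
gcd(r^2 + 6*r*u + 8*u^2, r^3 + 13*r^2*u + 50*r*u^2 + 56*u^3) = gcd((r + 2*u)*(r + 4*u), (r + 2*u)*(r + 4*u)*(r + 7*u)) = r^2 + 6*r*u + 8*u^2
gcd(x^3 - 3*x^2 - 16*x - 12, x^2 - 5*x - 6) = x^2 - 5*x - 6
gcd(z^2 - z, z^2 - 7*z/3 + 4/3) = z - 1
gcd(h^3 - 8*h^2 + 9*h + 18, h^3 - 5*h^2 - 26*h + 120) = h - 6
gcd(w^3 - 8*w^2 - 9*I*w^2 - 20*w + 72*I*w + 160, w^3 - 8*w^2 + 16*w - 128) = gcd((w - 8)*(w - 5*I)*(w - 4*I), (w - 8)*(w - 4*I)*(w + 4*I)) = w^2 + w*(-8 - 4*I) + 32*I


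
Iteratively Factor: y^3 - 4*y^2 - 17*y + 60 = (y - 5)*(y^2 + y - 12) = (y - 5)*(y + 4)*(y - 3)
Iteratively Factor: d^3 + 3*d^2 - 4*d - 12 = (d + 2)*(d^2 + d - 6) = (d + 2)*(d + 3)*(d - 2)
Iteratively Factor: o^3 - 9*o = (o)*(o^2 - 9) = o*(o - 3)*(o + 3)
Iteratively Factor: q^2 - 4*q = (q)*(q - 4)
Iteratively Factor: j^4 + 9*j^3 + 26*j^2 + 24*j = (j)*(j^3 + 9*j^2 + 26*j + 24) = j*(j + 4)*(j^2 + 5*j + 6) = j*(j + 3)*(j + 4)*(j + 2)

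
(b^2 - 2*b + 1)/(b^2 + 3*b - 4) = (b - 1)/(b + 4)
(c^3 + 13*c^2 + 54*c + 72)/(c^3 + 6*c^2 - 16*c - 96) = (c + 3)/(c - 4)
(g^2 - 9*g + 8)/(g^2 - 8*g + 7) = (g - 8)/(g - 7)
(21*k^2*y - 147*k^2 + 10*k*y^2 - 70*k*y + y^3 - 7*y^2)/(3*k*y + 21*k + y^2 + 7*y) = (7*k*y - 49*k + y^2 - 7*y)/(y + 7)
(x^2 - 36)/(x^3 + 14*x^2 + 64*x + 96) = (x - 6)/(x^2 + 8*x + 16)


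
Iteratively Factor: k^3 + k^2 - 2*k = (k)*(k^2 + k - 2) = k*(k - 1)*(k + 2)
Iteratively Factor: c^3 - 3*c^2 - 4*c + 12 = (c + 2)*(c^2 - 5*c + 6) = (c - 3)*(c + 2)*(c - 2)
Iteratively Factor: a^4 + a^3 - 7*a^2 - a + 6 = (a - 1)*(a^3 + 2*a^2 - 5*a - 6) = (a - 1)*(a + 1)*(a^2 + a - 6) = (a - 2)*(a - 1)*(a + 1)*(a + 3)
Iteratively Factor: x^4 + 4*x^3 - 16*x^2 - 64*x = (x)*(x^3 + 4*x^2 - 16*x - 64) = x*(x - 4)*(x^2 + 8*x + 16) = x*(x - 4)*(x + 4)*(x + 4)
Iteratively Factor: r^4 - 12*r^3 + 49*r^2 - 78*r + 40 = (r - 1)*(r^3 - 11*r^2 + 38*r - 40) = (r - 5)*(r - 1)*(r^2 - 6*r + 8) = (r - 5)*(r - 2)*(r - 1)*(r - 4)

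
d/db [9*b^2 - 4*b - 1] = 18*b - 4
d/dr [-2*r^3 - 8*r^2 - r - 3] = -6*r^2 - 16*r - 1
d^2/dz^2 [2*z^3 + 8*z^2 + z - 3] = 12*z + 16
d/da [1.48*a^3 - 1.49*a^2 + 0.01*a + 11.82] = 4.44*a^2 - 2.98*a + 0.01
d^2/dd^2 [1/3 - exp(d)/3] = -exp(d)/3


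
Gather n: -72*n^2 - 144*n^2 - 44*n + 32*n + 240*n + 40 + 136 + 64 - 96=-216*n^2 + 228*n + 144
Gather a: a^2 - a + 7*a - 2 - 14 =a^2 + 6*a - 16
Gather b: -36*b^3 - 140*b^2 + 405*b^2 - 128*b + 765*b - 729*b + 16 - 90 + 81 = -36*b^3 + 265*b^2 - 92*b + 7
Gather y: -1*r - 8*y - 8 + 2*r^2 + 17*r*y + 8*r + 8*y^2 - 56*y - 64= 2*r^2 + 7*r + 8*y^2 + y*(17*r - 64) - 72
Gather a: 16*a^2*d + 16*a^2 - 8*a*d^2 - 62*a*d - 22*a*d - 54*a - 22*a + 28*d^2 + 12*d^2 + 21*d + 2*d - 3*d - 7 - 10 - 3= a^2*(16*d + 16) + a*(-8*d^2 - 84*d - 76) + 40*d^2 + 20*d - 20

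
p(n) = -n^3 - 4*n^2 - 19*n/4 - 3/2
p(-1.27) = 0.13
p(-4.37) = 26.32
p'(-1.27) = 0.57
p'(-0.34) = -2.38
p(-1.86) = -0.07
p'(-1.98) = -0.67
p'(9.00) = -319.75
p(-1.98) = -0.01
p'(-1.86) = -0.25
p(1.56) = -22.44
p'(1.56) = -24.53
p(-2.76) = 2.16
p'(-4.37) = -27.08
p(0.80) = -8.37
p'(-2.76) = -5.52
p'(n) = -3*n^2 - 8*n - 19/4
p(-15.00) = 2544.75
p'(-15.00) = -559.75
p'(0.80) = -13.07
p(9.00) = -1097.25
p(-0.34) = -0.31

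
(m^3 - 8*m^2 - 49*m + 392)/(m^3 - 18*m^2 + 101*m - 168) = (m + 7)/(m - 3)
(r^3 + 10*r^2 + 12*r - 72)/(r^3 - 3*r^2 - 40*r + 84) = (r + 6)/(r - 7)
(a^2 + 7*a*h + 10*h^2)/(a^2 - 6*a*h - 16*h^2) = (a + 5*h)/(a - 8*h)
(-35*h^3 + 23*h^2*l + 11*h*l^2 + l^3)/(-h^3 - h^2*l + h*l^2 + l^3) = (35*h^2 + 12*h*l + l^2)/(h^2 + 2*h*l + l^2)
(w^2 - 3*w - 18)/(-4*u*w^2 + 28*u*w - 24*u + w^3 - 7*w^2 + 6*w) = (-w - 3)/(4*u*w - 4*u - w^2 + w)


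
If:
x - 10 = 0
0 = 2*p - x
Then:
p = 5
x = 10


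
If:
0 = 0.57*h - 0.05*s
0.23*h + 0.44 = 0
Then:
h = -1.91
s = -21.81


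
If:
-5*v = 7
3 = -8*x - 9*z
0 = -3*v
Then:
No Solution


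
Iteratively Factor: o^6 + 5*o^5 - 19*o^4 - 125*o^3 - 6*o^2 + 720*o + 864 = (o + 2)*(o^5 + 3*o^4 - 25*o^3 - 75*o^2 + 144*o + 432) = (o + 2)*(o + 3)*(o^4 - 25*o^2 + 144) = (o - 3)*(o + 2)*(o + 3)*(o^3 + 3*o^2 - 16*o - 48) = (o - 3)*(o + 2)*(o + 3)^2*(o^2 - 16) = (o - 3)*(o + 2)*(o + 3)^2*(o + 4)*(o - 4)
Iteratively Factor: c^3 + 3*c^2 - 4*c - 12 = (c + 2)*(c^2 + c - 6) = (c - 2)*(c + 2)*(c + 3)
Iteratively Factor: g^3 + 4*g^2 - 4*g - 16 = (g + 4)*(g^2 - 4) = (g + 2)*(g + 4)*(g - 2)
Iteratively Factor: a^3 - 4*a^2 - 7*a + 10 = (a - 1)*(a^2 - 3*a - 10) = (a - 1)*(a + 2)*(a - 5)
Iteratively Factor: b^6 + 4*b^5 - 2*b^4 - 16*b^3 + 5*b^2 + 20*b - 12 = (b - 1)*(b^5 + 5*b^4 + 3*b^3 - 13*b^2 - 8*b + 12) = (b - 1)*(b + 2)*(b^4 + 3*b^3 - 3*b^2 - 7*b + 6) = (b - 1)^2*(b + 2)*(b^3 + 4*b^2 + b - 6) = (b - 1)^2*(b + 2)*(b + 3)*(b^2 + b - 2) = (b - 1)^3*(b + 2)*(b + 3)*(b + 2)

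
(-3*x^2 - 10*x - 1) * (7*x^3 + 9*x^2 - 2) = -21*x^5 - 97*x^4 - 97*x^3 - 3*x^2 + 20*x + 2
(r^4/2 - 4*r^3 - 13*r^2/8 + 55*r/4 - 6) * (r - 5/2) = r^5/2 - 21*r^4/4 + 67*r^3/8 + 285*r^2/16 - 323*r/8 + 15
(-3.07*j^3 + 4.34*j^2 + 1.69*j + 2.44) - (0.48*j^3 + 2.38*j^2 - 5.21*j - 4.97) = -3.55*j^3 + 1.96*j^2 + 6.9*j + 7.41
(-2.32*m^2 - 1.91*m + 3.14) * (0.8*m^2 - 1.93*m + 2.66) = -1.856*m^4 + 2.9496*m^3 + 0.0271000000000003*m^2 - 11.1408*m + 8.3524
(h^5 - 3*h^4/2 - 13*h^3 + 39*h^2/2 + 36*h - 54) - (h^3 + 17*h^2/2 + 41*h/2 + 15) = h^5 - 3*h^4/2 - 14*h^3 + 11*h^2 + 31*h/2 - 69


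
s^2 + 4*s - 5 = (s - 1)*(s + 5)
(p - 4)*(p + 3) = p^2 - p - 12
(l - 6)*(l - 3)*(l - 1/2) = l^3 - 19*l^2/2 + 45*l/2 - 9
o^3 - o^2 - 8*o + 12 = (o - 2)^2*(o + 3)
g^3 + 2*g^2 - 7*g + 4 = (g - 1)^2*(g + 4)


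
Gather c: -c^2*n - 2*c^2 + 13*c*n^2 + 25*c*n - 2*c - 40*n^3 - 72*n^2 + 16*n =c^2*(-n - 2) + c*(13*n^2 + 25*n - 2) - 40*n^3 - 72*n^2 + 16*n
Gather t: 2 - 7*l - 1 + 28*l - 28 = 21*l - 27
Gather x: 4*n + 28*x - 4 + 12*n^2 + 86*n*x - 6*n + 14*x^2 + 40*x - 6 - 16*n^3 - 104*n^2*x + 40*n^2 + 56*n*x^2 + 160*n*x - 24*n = -16*n^3 + 52*n^2 - 26*n + x^2*(56*n + 14) + x*(-104*n^2 + 246*n + 68) - 10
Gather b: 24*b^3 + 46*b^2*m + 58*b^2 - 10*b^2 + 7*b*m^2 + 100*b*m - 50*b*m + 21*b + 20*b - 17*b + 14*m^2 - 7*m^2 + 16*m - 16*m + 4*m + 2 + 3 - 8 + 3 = 24*b^3 + b^2*(46*m + 48) + b*(7*m^2 + 50*m + 24) + 7*m^2 + 4*m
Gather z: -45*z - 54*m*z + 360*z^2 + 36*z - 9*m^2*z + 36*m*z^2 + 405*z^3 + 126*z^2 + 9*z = 405*z^3 + z^2*(36*m + 486) + z*(-9*m^2 - 54*m)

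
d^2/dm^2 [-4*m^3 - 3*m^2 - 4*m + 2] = -24*m - 6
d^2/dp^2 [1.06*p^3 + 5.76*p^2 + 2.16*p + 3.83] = 6.36*p + 11.52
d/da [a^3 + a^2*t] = a*(3*a + 2*t)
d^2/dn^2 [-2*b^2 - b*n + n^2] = 2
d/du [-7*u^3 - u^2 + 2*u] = -21*u^2 - 2*u + 2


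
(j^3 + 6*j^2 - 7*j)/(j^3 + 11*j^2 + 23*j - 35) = j/(j + 5)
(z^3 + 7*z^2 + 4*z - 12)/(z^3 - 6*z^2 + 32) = (z^2 + 5*z - 6)/(z^2 - 8*z + 16)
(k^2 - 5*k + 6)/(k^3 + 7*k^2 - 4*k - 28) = (k - 3)/(k^2 + 9*k + 14)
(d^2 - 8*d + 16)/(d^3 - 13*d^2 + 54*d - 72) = (d - 4)/(d^2 - 9*d + 18)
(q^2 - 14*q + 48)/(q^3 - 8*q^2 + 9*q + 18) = (q - 8)/(q^2 - 2*q - 3)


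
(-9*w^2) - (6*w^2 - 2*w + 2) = -15*w^2 + 2*w - 2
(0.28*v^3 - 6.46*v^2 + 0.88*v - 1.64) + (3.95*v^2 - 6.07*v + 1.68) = 0.28*v^3 - 2.51*v^2 - 5.19*v + 0.04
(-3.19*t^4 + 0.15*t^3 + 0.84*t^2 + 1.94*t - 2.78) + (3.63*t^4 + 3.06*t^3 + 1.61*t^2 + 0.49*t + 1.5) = 0.44*t^4 + 3.21*t^3 + 2.45*t^2 + 2.43*t - 1.28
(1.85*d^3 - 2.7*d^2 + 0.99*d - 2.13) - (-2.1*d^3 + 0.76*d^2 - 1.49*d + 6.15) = 3.95*d^3 - 3.46*d^2 + 2.48*d - 8.28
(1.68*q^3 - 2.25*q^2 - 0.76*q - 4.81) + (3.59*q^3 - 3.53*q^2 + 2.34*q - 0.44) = 5.27*q^3 - 5.78*q^2 + 1.58*q - 5.25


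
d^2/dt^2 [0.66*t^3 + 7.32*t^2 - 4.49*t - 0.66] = 3.96*t + 14.64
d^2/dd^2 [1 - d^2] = -2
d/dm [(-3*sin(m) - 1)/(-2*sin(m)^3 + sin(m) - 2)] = (-12*sin(m)^3 - 6*sin(m)^2 + 7)*cos(m)/(2*sin(m)^3 - sin(m) + 2)^2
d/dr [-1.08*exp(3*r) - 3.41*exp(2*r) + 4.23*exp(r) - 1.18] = (-3.24*exp(2*r) - 6.82*exp(r) + 4.23)*exp(r)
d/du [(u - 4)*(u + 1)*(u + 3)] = 3*u^2 - 13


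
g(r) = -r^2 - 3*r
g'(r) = -2*r - 3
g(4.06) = -28.66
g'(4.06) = -11.12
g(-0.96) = 1.96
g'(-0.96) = -1.08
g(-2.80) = 0.56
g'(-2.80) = 2.60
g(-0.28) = 0.76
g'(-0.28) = -2.44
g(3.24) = -20.22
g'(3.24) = -9.48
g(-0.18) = 0.51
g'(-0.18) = -2.64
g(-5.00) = -10.00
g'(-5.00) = 7.00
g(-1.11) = 2.10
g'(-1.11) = -0.78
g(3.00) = -18.00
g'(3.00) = -9.00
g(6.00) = -54.00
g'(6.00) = -15.00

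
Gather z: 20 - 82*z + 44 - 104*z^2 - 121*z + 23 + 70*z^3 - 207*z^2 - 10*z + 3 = 70*z^3 - 311*z^2 - 213*z + 90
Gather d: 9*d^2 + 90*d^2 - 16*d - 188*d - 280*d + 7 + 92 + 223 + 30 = 99*d^2 - 484*d + 352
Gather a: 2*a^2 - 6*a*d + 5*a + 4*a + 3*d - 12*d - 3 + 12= 2*a^2 + a*(9 - 6*d) - 9*d + 9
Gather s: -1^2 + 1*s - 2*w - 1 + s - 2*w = 2*s - 4*w - 2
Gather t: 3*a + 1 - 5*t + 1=3*a - 5*t + 2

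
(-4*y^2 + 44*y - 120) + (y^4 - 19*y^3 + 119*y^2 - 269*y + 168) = y^4 - 19*y^3 + 115*y^2 - 225*y + 48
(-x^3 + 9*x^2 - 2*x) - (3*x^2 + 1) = -x^3 + 6*x^2 - 2*x - 1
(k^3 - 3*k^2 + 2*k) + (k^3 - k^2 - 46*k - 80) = 2*k^3 - 4*k^2 - 44*k - 80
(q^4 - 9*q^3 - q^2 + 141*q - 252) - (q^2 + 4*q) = q^4 - 9*q^3 - 2*q^2 + 137*q - 252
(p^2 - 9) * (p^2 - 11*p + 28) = p^4 - 11*p^3 + 19*p^2 + 99*p - 252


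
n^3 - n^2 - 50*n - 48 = (n - 8)*(n + 1)*(n + 6)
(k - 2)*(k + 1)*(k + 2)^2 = k^4 + 3*k^3 - 2*k^2 - 12*k - 8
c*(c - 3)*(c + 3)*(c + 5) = c^4 + 5*c^3 - 9*c^2 - 45*c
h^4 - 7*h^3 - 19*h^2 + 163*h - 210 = (h - 7)*(h - 3)*(h - 2)*(h + 5)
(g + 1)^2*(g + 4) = g^3 + 6*g^2 + 9*g + 4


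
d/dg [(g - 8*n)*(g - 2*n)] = 2*g - 10*n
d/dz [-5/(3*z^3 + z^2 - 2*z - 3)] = 5*(9*z^2 + 2*z - 2)/(3*z^3 + z^2 - 2*z - 3)^2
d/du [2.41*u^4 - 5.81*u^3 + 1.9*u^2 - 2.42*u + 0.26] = 9.64*u^3 - 17.43*u^2 + 3.8*u - 2.42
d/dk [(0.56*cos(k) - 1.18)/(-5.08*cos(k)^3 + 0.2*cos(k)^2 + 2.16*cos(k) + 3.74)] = (-5.6896*cos(k)^3 + 18.0952*cos(k)^2 - 0.472*cos(k) - 4.6432)*sin(k)/(25.8064*cos(k)^6 - 2.032*cos(k)^5 - 21.9056*cos(k)^4 - 37.1344*cos(k)^3 + 6.1616*cos(k)^2 + 16.1568*cos(k) + 13.9876)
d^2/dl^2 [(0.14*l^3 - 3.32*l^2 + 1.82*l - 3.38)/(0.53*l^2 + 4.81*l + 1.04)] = (8.88178419700125e-16*l^4 + 24.2736*l^3 + 9.48526800000002*l^2 - 56.810364*l - 178.064484)/(0.148877*l^6 + 4.053387*l^5 + 37.662807*l^4 + 127.192273*l^3 + 73.904376*l^2 + 15.607488*l + 1.124864)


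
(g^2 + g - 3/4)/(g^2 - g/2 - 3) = (g - 1/2)/(g - 2)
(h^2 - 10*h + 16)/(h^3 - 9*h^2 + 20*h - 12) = (h - 8)/(h^2 - 7*h + 6)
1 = 1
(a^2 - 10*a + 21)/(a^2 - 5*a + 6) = (a - 7)/(a - 2)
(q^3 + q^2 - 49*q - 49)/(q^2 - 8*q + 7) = (q^2 + 8*q + 7)/(q - 1)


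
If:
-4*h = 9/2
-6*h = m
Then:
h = -9/8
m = 27/4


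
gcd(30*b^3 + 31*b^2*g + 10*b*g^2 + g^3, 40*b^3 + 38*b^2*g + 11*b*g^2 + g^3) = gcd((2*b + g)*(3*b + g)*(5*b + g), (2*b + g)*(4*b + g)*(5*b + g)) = 10*b^2 + 7*b*g + g^2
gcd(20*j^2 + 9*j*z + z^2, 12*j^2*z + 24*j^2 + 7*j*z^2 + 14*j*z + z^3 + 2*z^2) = 4*j + z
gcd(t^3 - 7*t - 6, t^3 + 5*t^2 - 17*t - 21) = t^2 - 2*t - 3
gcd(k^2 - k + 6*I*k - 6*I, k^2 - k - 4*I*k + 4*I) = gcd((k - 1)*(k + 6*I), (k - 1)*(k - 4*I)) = k - 1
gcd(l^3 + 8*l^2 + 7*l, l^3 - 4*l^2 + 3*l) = l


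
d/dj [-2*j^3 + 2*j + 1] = 2 - 6*j^2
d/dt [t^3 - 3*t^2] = 3*t*(t - 2)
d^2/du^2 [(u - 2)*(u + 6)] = 2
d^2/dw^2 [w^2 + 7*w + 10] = 2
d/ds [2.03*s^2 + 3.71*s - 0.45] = 4.06*s + 3.71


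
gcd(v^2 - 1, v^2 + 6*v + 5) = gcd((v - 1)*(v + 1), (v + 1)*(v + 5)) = v + 1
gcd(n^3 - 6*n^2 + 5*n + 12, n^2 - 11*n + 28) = n - 4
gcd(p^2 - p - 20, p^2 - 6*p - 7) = 1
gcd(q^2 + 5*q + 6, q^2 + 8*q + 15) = q + 3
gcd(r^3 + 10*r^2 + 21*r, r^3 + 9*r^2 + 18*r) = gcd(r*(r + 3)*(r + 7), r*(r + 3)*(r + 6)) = r^2 + 3*r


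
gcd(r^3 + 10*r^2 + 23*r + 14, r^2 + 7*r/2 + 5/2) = r + 1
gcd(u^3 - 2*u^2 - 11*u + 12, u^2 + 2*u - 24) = u - 4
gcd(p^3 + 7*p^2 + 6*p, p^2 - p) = p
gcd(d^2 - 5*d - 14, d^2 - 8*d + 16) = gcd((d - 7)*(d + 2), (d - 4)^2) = 1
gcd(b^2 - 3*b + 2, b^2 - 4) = b - 2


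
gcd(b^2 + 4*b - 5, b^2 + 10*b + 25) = b + 5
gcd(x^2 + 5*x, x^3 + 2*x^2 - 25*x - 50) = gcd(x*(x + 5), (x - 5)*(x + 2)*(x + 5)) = x + 5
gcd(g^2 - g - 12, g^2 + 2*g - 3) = g + 3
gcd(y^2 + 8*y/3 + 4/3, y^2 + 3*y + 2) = y + 2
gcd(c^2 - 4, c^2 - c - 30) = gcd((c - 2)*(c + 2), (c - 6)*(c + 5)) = 1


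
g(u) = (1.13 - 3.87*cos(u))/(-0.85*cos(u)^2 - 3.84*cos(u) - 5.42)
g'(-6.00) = -0.07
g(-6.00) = 0.26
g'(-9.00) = 1.24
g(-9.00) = -1.77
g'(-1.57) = 0.86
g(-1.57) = -0.21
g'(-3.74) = -1.51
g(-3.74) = -1.53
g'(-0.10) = 0.02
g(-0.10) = 0.27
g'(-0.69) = 0.20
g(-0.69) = 0.21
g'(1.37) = -0.65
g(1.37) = -0.06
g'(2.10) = -1.48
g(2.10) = -0.83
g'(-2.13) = 1.51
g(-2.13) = -0.88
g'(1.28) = -0.56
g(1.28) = -0.00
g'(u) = (1.13 - 3.87*cos(u))*(-1.7*sin(u)*cos(u) - 3.84*sin(u))/(-0.85*cos(u)^2 - 3.84*cos(u) - 5.42)^2 + 3.87*sin(u)/(-0.85*cos(u)^2 - 3.84*cos(u) - 5.42) = (3.2895*cos(u)^2 - 1.921*cos(u) - 25.3146)*sin(u)/(0.7225*cos(u)^4 + 6.528*cos(u)^3 + 23.9596*cos(u)^2 + 41.6256*cos(u) + 29.3764)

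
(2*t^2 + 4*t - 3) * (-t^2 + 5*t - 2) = -2*t^4 + 6*t^3 + 19*t^2 - 23*t + 6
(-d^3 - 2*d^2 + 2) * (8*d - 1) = -8*d^4 - 15*d^3 + 2*d^2 + 16*d - 2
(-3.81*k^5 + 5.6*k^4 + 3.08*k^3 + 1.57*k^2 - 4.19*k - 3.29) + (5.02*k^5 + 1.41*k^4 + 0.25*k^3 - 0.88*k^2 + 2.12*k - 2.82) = 1.21*k^5 + 7.01*k^4 + 3.33*k^3 + 0.69*k^2 - 2.07*k - 6.11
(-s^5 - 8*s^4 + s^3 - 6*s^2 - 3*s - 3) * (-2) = 2*s^5 + 16*s^4 - 2*s^3 + 12*s^2 + 6*s + 6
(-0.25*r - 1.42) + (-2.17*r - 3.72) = -2.42*r - 5.14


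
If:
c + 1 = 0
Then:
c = -1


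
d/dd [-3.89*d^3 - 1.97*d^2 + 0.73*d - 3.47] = -11.67*d^2 - 3.94*d + 0.73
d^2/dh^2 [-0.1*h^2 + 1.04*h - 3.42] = -0.200000000000000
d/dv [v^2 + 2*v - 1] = 2*v + 2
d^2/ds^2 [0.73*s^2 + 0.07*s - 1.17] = 1.46000000000000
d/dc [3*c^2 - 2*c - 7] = 6*c - 2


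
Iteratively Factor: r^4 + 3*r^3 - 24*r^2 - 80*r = (r + 4)*(r^3 - r^2 - 20*r) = (r + 4)^2*(r^2 - 5*r) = r*(r + 4)^2*(r - 5)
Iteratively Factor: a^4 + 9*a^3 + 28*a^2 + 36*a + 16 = (a + 2)*(a^3 + 7*a^2 + 14*a + 8) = (a + 1)*(a + 2)*(a^2 + 6*a + 8) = (a + 1)*(a + 2)^2*(a + 4)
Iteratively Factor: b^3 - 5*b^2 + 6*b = (b - 3)*(b^2 - 2*b) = (b - 3)*(b - 2)*(b)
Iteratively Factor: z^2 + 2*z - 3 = (z - 1)*(z + 3)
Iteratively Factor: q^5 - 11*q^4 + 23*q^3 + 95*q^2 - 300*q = (q + 3)*(q^4 - 14*q^3 + 65*q^2 - 100*q) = (q - 4)*(q + 3)*(q^3 - 10*q^2 + 25*q) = q*(q - 4)*(q + 3)*(q^2 - 10*q + 25) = q*(q - 5)*(q - 4)*(q + 3)*(q - 5)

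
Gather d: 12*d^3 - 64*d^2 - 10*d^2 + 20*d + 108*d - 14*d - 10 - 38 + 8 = 12*d^3 - 74*d^2 + 114*d - 40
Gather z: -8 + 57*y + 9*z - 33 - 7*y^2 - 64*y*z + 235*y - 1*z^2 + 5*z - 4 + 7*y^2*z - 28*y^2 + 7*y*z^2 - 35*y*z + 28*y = -35*y^2 + 320*y + z^2*(7*y - 1) + z*(7*y^2 - 99*y + 14) - 45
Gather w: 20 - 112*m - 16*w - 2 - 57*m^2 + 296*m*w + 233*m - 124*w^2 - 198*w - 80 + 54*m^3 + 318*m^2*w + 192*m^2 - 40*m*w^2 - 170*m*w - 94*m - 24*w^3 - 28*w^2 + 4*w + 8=54*m^3 + 135*m^2 + 27*m - 24*w^3 + w^2*(-40*m - 152) + w*(318*m^2 + 126*m - 210) - 54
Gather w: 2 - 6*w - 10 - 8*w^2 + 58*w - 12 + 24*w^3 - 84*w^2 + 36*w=24*w^3 - 92*w^2 + 88*w - 20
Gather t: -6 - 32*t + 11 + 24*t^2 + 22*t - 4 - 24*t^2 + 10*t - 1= 0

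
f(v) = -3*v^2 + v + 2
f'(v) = 1 - 6*v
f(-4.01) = -50.25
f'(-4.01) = 25.06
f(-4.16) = -54.08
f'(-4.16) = 25.96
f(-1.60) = -7.28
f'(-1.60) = 10.60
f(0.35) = 1.98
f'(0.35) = -1.10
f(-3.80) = -45.12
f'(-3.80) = 23.80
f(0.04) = 2.04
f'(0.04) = 0.76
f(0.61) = 1.49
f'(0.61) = -2.66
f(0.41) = 1.91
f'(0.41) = -1.46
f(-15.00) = -688.00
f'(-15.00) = 91.00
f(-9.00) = -250.00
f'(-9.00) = 55.00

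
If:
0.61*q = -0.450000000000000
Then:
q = -0.74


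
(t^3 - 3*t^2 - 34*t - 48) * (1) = t^3 - 3*t^2 - 34*t - 48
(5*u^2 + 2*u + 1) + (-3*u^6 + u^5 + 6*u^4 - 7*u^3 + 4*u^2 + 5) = -3*u^6 + u^5 + 6*u^4 - 7*u^3 + 9*u^2 + 2*u + 6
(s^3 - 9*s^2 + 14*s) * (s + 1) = s^4 - 8*s^3 + 5*s^2 + 14*s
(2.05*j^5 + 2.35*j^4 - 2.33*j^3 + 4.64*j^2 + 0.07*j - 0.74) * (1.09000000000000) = 2.2345*j^5 + 2.5615*j^4 - 2.5397*j^3 + 5.0576*j^2 + 0.0763*j - 0.8066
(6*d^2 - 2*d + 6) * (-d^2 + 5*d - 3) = -6*d^4 + 32*d^3 - 34*d^2 + 36*d - 18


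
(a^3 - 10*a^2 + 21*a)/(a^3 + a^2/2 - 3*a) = 2*(a^2 - 10*a + 21)/(2*a^2 + a - 6)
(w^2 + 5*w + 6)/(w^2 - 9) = (w + 2)/(w - 3)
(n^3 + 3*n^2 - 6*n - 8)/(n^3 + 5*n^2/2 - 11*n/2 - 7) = 2*(n + 4)/(2*n + 7)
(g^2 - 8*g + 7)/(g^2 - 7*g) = (g - 1)/g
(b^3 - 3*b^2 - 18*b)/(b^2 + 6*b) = (b^2 - 3*b - 18)/(b + 6)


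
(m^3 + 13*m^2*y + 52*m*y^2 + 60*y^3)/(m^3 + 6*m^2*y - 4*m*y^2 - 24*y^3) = (-m - 5*y)/(-m + 2*y)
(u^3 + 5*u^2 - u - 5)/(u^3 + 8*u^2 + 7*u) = (u^2 + 4*u - 5)/(u*(u + 7))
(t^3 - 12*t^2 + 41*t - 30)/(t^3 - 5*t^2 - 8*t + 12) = (t - 5)/(t + 2)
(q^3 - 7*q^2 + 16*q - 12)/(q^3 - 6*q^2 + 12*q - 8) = (q - 3)/(q - 2)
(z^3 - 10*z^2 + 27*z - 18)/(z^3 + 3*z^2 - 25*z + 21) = (z - 6)/(z + 7)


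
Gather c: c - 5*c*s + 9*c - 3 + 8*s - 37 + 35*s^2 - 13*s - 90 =c*(10 - 5*s) + 35*s^2 - 5*s - 130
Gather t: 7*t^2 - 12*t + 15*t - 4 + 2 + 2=7*t^2 + 3*t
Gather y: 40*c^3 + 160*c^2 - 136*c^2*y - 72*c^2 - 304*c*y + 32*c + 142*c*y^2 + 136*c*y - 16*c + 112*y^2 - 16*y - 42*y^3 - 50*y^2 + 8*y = 40*c^3 + 88*c^2 + 16*c - 42*y^3 + y^2*(142*c + 62) + y*(-136*c^2 - 168*c - 8)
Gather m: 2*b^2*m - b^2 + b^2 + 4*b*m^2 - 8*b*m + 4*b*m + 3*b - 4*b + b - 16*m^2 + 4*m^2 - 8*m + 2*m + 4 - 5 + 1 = m^2*(4*b - 12) + m*(2*b^2 - 4*b - 6)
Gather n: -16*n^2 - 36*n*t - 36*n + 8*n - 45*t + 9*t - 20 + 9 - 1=-16*n^2 + n*(-36*t - 28) - 36*t - 12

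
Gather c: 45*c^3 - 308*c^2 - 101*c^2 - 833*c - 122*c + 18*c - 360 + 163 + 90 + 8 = 45*c^3 - 409*c^2 - 937*c - 99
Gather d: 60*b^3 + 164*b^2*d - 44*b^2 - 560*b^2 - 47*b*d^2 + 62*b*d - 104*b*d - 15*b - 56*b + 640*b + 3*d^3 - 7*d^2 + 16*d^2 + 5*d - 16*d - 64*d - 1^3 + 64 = 60*b^3 - 604*b^2 + 569*b + 3*d^3 + d^2*(9 - 47*b) + d*(164*b^2 - 42*b - 75) + 63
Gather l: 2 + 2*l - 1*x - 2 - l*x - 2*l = -l*x - x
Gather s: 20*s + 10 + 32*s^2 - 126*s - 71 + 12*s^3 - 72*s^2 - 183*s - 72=12*s^3 - 40*s^2 - 289*s - 133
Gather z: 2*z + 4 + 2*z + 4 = 4*z + 8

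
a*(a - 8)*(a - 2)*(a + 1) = a^4 - 9*a^3 + 6*a^2 + 16*a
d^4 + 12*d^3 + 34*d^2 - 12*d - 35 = (d - 1)*(d + 1)*(d + 5)*(d + 7)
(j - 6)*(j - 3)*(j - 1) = j^3 - 10*j^2 + 27*j - 18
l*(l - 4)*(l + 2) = l^3 - 2*l^2 - 8*l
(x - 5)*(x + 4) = x^2 - x - 20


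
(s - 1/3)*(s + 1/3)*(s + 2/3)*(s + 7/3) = s^4 + 3*s^3 + 13*s^2/9 - s/3 - 14/81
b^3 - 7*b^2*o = b^2*(b - 7*o)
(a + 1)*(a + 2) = a^2 + 3*a + 2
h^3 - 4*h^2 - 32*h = h*(h - 8)*(h + 4)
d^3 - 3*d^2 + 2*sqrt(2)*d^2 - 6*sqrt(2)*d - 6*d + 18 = (d - 3)*(d - sqrt(2))*(d + 3*sqrt(2))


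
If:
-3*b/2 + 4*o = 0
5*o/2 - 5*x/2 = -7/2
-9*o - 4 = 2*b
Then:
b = -32/43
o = -12/43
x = 241/215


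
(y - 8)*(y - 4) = y^2 - 12*y + 32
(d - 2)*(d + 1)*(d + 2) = d^3 + d^2 - 4*d - 4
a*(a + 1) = a^2 + a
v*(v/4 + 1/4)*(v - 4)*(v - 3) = v^4/4 - 3*v^3/2 + 5*v^2/4 + 3*v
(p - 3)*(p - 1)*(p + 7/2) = p^3 - p^2/2 - 11*p + 21/2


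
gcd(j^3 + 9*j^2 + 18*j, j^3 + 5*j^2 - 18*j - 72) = j^2 + 9*j + 18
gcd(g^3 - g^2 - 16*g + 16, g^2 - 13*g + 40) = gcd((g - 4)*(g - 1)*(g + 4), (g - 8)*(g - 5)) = 1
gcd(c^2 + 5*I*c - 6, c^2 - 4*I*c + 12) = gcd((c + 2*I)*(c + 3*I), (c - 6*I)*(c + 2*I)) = c + 2*I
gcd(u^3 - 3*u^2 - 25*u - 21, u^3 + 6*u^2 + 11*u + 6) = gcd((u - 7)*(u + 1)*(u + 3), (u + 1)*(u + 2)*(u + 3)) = u^2 + 4*u + 3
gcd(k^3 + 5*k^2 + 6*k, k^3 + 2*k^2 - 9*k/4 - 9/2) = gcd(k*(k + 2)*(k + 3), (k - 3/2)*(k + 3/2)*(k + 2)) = k + 2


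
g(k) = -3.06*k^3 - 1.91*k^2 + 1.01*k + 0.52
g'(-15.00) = -2007.19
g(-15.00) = 9883.12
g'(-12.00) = -1275.07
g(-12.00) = 5001.04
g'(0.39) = -1.88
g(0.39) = 0.44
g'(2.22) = -52.71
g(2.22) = -40.13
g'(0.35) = -1.45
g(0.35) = 0.51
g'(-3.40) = -92.12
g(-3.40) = 95.28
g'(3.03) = -94.85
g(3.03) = -99.08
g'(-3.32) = -87.49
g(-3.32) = 88.09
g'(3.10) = -99.05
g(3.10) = -105.86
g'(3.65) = -135.23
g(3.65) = -170.04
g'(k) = -9.18*k^2 - 3.82*k + 1.01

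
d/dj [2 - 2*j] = -2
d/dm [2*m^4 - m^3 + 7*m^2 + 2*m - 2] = 8*m^3 - 3*m^2 + 14*m + 2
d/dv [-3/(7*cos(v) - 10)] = -21*sin(v)/(7*cos(v) - 10)^2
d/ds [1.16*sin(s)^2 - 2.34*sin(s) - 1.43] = (2.32*sin(s) - 2.34)*cos(s)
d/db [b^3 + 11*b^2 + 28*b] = 3*b^2 + 22*b + 28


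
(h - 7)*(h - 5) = h^2 - 12*h + 35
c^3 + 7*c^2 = c^2*(c + 7)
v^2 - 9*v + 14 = (v - 7)*(v - 2)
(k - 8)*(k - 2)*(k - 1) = k^3 - 11*k^2 + 26*k - 16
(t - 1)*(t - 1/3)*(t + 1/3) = t^3 - t^2 - t/9 + 1/9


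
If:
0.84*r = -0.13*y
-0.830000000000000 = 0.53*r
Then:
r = -1.57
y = 10.12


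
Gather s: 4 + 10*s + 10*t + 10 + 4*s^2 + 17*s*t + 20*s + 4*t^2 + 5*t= 4*s^2 + s*(17*t + 30) + 4*t^2 + 15*t + 14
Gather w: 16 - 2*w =16 - 2*w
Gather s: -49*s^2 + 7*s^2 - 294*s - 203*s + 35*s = -42*s^2 - 462*s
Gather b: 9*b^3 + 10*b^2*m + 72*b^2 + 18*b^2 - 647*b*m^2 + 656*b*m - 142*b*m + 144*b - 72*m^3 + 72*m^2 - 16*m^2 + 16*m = 9*b^3 + b^2*(10*m + 90) + b*(-647*m^2 + 514*m + 144) - 72*m^3 + 56*m^2 + 16*m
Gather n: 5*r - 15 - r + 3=4*r - 12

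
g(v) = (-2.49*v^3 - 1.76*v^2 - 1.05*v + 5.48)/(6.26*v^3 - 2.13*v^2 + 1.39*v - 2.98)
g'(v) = (-18.78*v^2 + 4.26*v - 1.39)*(-2.49*v^3 - 1.76*v^2 - 1.05*v + 5.48)/(6.26*v^3 - 2.13*v^2 + 1.39*v - 2.98)^2 + (-7.47*v^2 - 3.52*v - 1.05)/(6.26*v^3 - 2.13*v^2 + 1.39*v - 2.98) = (7.105427357601e-15*v^5 + 16.3213*v^4 + 6.2238*v^3 - 85.3367*v^2 + 33.8344*v - 4.4882)/(39.1876*v^6 - 26.6676*v^5 + 21.9397*v^4 - 43.231*v^3 + 14.6269*v^2 - 8.2844*v + 8.8804)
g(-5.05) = -0.33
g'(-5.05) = 0.01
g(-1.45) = -0.38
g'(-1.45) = -0.22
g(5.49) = -0.48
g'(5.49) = 0.01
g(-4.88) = -0.33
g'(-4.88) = 0.01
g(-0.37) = -1.40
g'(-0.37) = -1.70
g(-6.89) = -0.34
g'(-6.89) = 0.01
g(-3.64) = -0.31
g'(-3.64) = 0.01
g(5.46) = -0.48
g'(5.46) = 0.01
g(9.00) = -0.45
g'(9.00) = 0.01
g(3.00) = -0.53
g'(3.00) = 0.04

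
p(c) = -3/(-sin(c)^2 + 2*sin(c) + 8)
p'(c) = -3*(2*sin(c)*cos(c) - 2*cos(c))/(-sin(c)^2 + 2*sin(c) + 8)^2 = 6*(1 - sin(c))*cos(c)/((sin(c) - 4)^2*(sin(c) + 2)^2)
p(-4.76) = -0.33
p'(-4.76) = 0.00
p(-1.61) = -0.60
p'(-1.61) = -0.02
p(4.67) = -0.60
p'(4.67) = -0.02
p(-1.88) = -0.58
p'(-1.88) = -0.13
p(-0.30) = -0.41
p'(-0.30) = 0.14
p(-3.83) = -0.34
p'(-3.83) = -0.02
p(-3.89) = -0.34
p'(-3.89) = -0.02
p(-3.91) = -0.34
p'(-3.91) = -0.02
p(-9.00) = -0.43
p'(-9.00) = -0.16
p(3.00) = -0.36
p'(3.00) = -0.07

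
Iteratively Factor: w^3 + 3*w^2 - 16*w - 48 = (w + 4)*(w^2 - w - 12) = (w + 3)*(w + 4)*(w - 4)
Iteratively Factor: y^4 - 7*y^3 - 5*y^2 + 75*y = (y - 5)*(y^3 - 2*y^2 - 15*y) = (y - 5)^2*(y^2 + 3*y) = (y - 5)^2*(y + 3)*(y)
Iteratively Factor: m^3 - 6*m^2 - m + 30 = (m - 3)*(m^2 - 3*m - 10) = (m - 3)*(m + 2)*(m - 5)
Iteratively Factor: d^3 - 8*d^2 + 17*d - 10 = (d - 1)*(d^2 - 7*d + 10) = (d - 5)*(d - 1)*(d - 2)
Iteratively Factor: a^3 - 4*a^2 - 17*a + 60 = (a - 5)*(a^2 + a - 12) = (a - 5)*(a + 4)*(a - 3)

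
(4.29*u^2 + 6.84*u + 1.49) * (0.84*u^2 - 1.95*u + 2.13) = 3.6036*u^4 - 2.6199*u^3 - 2.9487*u^2 + 11.6637*u + 3.1737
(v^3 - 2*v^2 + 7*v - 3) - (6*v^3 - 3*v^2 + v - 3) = -5*v^3 + v^2 + 6*v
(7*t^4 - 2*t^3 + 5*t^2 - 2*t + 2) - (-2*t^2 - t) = 7*t^4 - 2*t^3 + 7*t^2 - t + 2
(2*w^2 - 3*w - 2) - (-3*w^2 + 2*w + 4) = 5*w^2 - 5*w - 6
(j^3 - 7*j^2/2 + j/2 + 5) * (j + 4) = j^4 + j^3/2 - 27*j^2/2 + 7*j + 20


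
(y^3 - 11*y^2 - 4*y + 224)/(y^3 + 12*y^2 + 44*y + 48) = (y^2 - 15*y + 56)/(y^2 + 8*y + 12)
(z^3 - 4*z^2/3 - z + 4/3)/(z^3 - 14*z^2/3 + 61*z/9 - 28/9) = 3*(z + 1)/(3*z - 7)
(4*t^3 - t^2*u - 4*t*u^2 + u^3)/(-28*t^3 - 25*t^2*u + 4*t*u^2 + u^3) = (-t + u)/(7*t + u)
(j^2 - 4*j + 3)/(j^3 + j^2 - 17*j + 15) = 1/(j + 5)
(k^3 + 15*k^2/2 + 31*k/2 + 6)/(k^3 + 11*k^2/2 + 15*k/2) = (2*k^2 + 9*k + 4)/(k*(2*k + 5))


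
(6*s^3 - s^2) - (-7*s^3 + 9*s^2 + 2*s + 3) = 13*s^3 - 10*s^2 - 2*s - 3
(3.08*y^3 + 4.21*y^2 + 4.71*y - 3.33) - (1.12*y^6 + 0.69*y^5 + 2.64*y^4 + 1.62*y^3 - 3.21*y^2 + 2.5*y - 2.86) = -1.12*y^6 - 0.69*y^5 - 2.64*y^4 + 1.46*y^3 + 7.42*y^2 + 2.21*y - 0.47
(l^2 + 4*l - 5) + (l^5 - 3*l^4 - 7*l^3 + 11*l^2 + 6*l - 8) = l^5 - 3*l^4 - 7*l^3 + 12*l^2 + 10*l - 13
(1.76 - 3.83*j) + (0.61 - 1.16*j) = 2.37 - 4.99*j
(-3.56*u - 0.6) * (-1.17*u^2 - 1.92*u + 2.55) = 4.1652*u^3 + 7.5372*u^2 - 7.926*u - 1.53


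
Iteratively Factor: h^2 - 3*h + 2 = (h - 2)*(h - 1)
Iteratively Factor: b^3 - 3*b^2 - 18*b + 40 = (b - 2)*(b^2 - b - 20) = (b - 2)*(b + 4)*(b - 5)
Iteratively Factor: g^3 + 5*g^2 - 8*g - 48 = (g + 4)*(g^2 + g - 12) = (g + 4)^2*(g - 3)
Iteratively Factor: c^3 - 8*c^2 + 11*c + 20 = (c + 1)*(c^2 - 9*c + 20) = (c - 4)*(c + 1)*(c - 5)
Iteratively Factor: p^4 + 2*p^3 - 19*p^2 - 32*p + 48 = (p - 1)*(p^3 + 3*p^2 - 16*p - 48) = (p - 4)*(p - 1)*(p^2 + 7*p + 12) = (p - 4)*(p - 1)*(p + 4)*(p + 3)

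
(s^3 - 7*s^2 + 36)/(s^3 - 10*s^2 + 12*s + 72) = (s - 3)/(s - 6)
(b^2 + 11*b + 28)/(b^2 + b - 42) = (b + 4)/(b - 6)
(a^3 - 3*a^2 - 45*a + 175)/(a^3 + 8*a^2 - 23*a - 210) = (a - 5)/(a + 6)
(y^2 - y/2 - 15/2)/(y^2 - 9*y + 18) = (y + 5/2)/(y - 6)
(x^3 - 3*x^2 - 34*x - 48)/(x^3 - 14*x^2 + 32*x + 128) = (x + 3)/(x - 8)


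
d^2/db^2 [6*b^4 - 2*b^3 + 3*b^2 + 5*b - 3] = 72*b^2 - 12*b + 6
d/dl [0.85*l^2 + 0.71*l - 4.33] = 1.7*l + 0.71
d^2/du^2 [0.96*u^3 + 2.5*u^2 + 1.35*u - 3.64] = 5.76*u + 5.0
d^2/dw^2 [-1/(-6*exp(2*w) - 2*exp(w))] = (-(3*exp(w) + 1)*(12*exp(w) + 1)/2 + (6*exp(w) + 1)^2)*exp(-w)/(3*exp(w) + 1)^3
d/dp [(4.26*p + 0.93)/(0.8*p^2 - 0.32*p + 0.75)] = (-3.408*p^2 - 1.488*p + 3.4926)/(0.64*p^4 - 0.512*p^3 + 1.3024*p^2 - 0.48*p + 0.5625)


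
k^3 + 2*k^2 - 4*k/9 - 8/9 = (k - 2/3)*(k + 2/3)*(k + 2)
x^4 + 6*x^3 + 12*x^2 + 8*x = x*(x + 2)^3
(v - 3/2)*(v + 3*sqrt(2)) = v^2 - 3*v/2 + 3*sqrt(2)*v - 9*sqrt(2)/2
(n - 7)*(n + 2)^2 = n^3 - 3*n^2 - 24*n - 28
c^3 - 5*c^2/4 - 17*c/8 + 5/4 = (c - 2)*(c - 1/2)*(c + 5/4)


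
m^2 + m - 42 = (m - 6)*(m + 7)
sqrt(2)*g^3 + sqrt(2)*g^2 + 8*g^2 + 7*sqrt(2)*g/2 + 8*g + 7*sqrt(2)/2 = (g + 1)*(g + 7*sqrt(2)/2)*(sqrt(2)*g + 1)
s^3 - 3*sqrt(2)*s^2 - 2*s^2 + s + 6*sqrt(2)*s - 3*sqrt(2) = (s - 1)^2*(s - 3*sqrt(2))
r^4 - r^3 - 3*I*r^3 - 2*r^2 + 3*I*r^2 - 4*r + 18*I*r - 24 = (r - 3)*(r + 2)*(r - 4*I)*(r + I)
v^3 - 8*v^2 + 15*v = v*(v - 5)*(v - 3)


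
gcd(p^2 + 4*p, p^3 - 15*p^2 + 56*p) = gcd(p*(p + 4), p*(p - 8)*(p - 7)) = p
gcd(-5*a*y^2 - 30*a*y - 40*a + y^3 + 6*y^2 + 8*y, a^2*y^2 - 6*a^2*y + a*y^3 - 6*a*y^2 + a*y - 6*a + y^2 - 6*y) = 1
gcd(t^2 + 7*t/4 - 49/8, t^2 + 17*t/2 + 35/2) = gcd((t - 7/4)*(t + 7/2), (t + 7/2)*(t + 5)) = t + 7/2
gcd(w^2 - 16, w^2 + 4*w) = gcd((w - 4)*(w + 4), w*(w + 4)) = w + 4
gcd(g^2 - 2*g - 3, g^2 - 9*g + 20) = 1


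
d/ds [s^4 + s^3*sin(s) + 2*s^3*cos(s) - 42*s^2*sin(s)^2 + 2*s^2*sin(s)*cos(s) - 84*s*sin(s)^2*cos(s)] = -2*s^3*sin(s) + s^3*cos(s) + 4*s^3 + 3*s^2*sin(s) - 42*s^2*sin(2*s) + 6*s^2*cos(s) + 2*s^2*cos(2*s) + 21*s*sin(s) + 2*s*sin(2*s) - 63*s*sin(3*s) + 42*s*cos(2*s) - 42*s - 21*cos(s) + 21*cos(3*s)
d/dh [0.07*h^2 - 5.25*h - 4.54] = 0.14*h - 5.25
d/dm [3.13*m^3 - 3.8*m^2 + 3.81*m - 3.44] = 9.39*m^2 - 7.6*m + 3.81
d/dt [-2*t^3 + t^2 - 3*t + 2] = -6*t^2 + 2*t - 3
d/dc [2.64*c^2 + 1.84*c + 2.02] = 5.28*c + 1.84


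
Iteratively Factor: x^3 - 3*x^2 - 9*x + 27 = (x - 3)*(x^2 - 9) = (x - 3)^2*(x + 3)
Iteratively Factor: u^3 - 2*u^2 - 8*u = (u - 4)*(u^2 + 2*u) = (u - 4)*(u + 2)*(u)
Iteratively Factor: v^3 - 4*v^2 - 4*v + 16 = (v - 4)*(v^2 - 4) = (v - 4)*(v + 2)*(v - 2)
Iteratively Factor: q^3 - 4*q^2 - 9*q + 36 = (q - 3)*(q^2 - q - 12) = (q - 3)*(q + 3)*(q - 4)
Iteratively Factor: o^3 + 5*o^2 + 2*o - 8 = (o - 1)*(o^2 + 6*o + 8) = (o - 1)*(o + 2)*(o + 4)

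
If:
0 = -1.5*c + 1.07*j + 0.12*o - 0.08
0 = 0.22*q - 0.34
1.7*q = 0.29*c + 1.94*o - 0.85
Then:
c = 11.9905956112853 - 6.68965517241379*o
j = 16.884012539185 - 9.49017080244924*o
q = 1.55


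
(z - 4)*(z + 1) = z^2 - 3*z - 4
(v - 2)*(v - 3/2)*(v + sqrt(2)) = v^3 - 7*v^2/2 + sqrt(2)*v^2 - 7*sqrt(2)*v/2 + 3*v + 3*sqrt(2)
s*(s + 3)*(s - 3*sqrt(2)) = s^3 - 3*sqrt(2)*s^2 + 3*s^2 - 9*sqrt(2)*s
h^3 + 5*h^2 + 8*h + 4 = (h + 1)*(h + 2)^2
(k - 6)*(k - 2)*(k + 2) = k^3 - 6*k^2 - 4*k + 24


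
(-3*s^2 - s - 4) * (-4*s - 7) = 12*s^3 + 25*s^2 + 23*s + 28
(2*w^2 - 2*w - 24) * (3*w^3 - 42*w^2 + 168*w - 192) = 6*w^5 - 90*w^4 + 348*w^3 + 288*w^2 - 3648*w + 4608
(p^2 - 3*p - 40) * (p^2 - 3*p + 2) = p^4 - 6*p^3 - 29*p^2 + 114*p - 80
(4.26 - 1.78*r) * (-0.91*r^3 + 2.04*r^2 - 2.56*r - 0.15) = 1.6198*r^4 - 7.5078*r^3 + 13.2472*r^2 - 10.6386*r - 0.639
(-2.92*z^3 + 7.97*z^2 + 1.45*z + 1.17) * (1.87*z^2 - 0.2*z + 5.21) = -5.4604*z^5 + 15.4879*z^4 - 14.0957*z^3 + 43.4216*z^2 + 7.3205*z + 6.0957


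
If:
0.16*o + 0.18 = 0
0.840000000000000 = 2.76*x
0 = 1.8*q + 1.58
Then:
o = -1.12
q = -0.88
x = 0.30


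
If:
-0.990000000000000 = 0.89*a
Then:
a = -1.11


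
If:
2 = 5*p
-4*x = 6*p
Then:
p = 2/5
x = -3/5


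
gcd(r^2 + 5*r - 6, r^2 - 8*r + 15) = 1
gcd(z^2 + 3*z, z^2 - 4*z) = z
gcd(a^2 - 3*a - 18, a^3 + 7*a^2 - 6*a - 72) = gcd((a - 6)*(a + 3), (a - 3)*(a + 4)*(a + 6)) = 1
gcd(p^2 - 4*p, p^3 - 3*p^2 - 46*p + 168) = p - 4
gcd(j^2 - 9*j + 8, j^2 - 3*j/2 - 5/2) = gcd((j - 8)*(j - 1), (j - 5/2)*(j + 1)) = 1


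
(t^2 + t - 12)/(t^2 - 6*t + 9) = (t + 4)/(t - 3)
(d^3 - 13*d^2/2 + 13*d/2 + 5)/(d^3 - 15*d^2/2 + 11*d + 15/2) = (d - 2)/(d - 3)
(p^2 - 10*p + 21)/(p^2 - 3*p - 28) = (p - 3)/(p + 4)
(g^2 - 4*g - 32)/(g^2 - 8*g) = (g + 4)/g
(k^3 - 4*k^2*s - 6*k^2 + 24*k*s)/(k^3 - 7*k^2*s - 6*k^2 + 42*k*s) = (-k + 4*s)/(-k + 7*s)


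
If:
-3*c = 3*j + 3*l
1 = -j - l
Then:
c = 1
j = -l - 1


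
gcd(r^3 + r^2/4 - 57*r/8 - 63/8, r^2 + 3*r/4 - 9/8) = r + 3/2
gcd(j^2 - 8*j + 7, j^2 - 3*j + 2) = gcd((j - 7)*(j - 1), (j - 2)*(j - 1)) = j - 1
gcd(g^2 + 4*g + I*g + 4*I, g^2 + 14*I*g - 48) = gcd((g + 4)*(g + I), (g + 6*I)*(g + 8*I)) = 1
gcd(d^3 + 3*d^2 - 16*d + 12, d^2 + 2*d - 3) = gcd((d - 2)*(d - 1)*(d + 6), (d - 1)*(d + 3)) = d - 1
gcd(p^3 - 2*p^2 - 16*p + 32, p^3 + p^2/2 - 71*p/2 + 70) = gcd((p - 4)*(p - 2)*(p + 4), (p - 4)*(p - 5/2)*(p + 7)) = p - 4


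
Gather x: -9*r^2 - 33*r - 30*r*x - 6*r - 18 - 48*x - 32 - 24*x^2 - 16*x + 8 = -9*r^2 - 39*r - 24*x^2 + x*(-30*r - 64) - 42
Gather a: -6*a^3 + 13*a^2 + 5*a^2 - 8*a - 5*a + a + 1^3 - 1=-6*a^3 + 18*a^2 - 12*a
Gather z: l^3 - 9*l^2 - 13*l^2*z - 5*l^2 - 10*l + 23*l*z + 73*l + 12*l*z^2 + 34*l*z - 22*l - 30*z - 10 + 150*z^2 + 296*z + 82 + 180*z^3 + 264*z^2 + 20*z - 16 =l^3 - 14*l^2 + 41*l + 180*z^3 + z^2*(12*l + 414) + z*(-13*l^2 + 57*l + 286) + 56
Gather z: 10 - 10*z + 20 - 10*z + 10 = 40 - 20*z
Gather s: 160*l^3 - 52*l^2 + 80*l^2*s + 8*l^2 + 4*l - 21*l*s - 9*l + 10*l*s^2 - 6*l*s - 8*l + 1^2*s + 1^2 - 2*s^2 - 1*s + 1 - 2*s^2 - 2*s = 160*l^3 - 44*l^2 - 13*l + s^2*(10*l - 4) + s*(80*l^2 - 27*l - 2) + 2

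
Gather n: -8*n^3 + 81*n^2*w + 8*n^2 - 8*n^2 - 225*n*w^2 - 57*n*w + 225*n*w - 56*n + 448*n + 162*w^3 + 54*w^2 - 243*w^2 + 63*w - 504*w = -8*n^3 + 81*n^2*w + n*(-225*w^2 + 168*w + 392) + 162*w^3 - 189*w^2 - 441*w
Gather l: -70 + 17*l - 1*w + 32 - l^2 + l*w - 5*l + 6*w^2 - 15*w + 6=-l^2 + l*(w + 12) + 6*w^2 - 16*w - 32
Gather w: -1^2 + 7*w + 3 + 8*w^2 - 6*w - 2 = 8*w^2 + w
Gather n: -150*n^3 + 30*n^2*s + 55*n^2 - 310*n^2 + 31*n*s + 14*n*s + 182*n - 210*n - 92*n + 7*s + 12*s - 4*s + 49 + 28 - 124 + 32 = -150*n^3 + n^2*(30*s - 255) + n*(45*s - 120) + 15*s - 15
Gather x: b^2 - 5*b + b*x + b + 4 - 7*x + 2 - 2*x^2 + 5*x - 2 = b^2 - 4*b - 2*x^2 + x*(b - 2) + 4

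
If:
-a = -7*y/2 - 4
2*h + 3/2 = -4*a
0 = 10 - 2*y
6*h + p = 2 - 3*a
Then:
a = 43/2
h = -175/4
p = 200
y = 5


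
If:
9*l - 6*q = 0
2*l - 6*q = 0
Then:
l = 0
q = 0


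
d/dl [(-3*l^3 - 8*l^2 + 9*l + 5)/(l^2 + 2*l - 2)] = (-3*l^4 - 12*l^3 - 7*l^2 + 22*l - 28)/(l^4 + 4*l^3 - 8*l + 4)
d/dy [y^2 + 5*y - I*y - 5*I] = 2*y + 5 - I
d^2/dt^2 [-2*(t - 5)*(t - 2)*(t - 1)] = 32 - 12*t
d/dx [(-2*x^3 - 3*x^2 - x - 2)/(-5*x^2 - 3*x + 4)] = 2*(5*x^4 + 6*x^3 - 10*x^2 - 22*x - 5)/(25*x^4 + 30*x^3 - 31*x^2 - 24*x + 16)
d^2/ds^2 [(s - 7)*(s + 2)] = 2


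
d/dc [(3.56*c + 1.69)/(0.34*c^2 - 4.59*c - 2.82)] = (1.2104*c^2 - 16.3404*c - (0.68*c - 4.59)*(3.56*c + 1.69) - 10.0392)/(-0.34*c^2 + 4.59*c + 2.82)^2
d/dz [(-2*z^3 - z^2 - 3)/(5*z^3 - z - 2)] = (2*z*(3*z + 1)*(-5*z^3 + z + 2) + (15*z^2 - 1)*(2*z^3 + z^2 + 3))/(-5*z^3 + z + 2)^2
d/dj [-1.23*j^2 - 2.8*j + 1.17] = -2.46*j - 2.8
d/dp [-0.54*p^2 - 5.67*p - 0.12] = -1.08*p - 5.67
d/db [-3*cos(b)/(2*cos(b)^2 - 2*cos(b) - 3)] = 3*(2*sin(b)^2 - 5)*sin(b)/(2*cos(b) - cos(2*b) + 2)^2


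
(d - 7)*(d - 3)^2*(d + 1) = d^4 - 12*d^3 + 38*d^2 - 12*d - 63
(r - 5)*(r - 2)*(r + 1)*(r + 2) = r^4 - 4*r^3 - 9*r^2 + 16*r + 20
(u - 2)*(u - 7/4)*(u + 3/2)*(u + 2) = u^4 - u^3/4 - 53*u^2/8 + u + 21/2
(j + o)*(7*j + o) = 7*j^2 + 8*j*o + o^2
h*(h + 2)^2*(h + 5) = h^4 + 9*h^3 + 24*h^2 + 20*h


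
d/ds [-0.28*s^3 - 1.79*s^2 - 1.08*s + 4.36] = -0.84*s^2 - 3.58*s - 1.08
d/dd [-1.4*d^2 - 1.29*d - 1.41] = -2.8*d - 1.29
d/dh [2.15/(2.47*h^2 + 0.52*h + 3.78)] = (-10.621*h - 1.118)/(2.47*h^2 + 0.52*h + 3.78)^2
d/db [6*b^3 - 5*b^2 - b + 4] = 18*b^2 - 10*b - 1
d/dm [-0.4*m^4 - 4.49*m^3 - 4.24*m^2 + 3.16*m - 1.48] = -1.6*m^3 - 13.47*m^2 - 8.48*m + 3.16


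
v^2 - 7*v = v*(v - 7)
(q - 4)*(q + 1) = q^2 - 3*q - 4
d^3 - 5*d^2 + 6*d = d*(d - 3)*(d - 2)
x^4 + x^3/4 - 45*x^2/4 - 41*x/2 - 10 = (x - 4)*(x + 1)*(x + 5/4)*(x + 2)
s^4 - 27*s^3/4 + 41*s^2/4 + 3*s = s*(s - 4)*(s - 3)*(s + 1/4)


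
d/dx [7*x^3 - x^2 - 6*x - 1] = 21*x^2 - 2*x - 6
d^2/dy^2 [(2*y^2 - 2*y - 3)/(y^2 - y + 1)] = 30*y*(1 - y)/(y^6 - 3*y^5 + 6*y^4 - 7*y^3 + 6*y^2 - 3*y + 1)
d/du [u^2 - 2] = 2*u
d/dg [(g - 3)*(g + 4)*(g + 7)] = 3*g^2 + 16*g - 5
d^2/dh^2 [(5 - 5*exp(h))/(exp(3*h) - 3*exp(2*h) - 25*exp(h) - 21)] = (-20*exp(6*h) + 90*exp(5*h) - 710*exp(4*h) - 1060*exp(3*h) + 3960*exp(2*h) + 4490*exp(h) - 4830)*exp(h)/(exp(9*h) - 9*exp(8*h) - 48*exp(7*h) + 360*exp(6*h) + 1578*exp(5*h) - 3042*exp(4*h) - 23752*exp(3*h) - 43344*exp(2*h) - 33075*exp(h) - 9261)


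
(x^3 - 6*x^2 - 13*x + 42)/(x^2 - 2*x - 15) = (x^2 - 9*x + 14)/(x - 5)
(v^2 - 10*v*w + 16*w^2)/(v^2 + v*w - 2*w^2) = (v^2 - 10*v*w + 16*w^2)/(v^2 + v*w - 2*w^2)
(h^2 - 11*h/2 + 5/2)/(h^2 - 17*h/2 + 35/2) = (2*h - 1)/(2*h - 7)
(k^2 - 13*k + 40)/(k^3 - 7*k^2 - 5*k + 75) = (k - 8)/(k^2 - 2*k - 15)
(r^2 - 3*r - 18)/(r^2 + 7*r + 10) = (r^2 - 3*r - 18)/(r^2 + 7*r + 10)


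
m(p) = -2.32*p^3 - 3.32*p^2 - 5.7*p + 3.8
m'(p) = -6.96*p^2 - 6.64*p - 5.7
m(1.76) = -29.16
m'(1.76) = -38.95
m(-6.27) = 480.88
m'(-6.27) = -237.68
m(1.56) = -21.98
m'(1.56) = -33.00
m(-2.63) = 38.03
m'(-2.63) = -36.38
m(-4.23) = 144.10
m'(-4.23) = -102.15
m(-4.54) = 178.35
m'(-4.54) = -119.01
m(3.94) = -212.09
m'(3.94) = -139.91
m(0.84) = -4.71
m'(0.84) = -16.19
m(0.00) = 3.80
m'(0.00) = -5.70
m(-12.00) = 3603.08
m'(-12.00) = -928.26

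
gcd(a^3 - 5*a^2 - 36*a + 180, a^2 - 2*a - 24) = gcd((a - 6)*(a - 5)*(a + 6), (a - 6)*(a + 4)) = a - 6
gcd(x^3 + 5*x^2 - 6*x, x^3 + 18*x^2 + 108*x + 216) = x + 6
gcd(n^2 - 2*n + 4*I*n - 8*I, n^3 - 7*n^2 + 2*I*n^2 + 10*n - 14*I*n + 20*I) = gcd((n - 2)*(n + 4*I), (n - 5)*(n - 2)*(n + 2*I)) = n - 2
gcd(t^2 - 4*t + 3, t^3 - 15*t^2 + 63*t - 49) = t - 1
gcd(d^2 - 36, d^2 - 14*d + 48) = d - 6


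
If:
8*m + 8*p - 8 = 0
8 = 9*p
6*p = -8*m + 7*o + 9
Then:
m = 1/9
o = -25/63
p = 8/9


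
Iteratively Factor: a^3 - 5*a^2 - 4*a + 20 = (a - 2)*(a^2 - 3*a - 10) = (a - 2)*(a + 2)*(a - 5)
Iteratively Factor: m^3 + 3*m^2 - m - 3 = (m - 1)*(m^2 + 4*m + 3) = (m - 1)*(m + 1)*(m + 3)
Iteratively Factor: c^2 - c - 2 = (c - 2)*(c + 1)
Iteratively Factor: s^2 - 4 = (s + 2)*(s - 2)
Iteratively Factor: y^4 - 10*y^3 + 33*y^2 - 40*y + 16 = (y - 1)*(y^3 - 9*y^2 + 24*y - 16) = (y - 1)^2*(y^2 - 8*y + 16) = (y - 4)*(y - 1)^2*(y - 4)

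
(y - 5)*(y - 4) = y^2 - 9*y + 20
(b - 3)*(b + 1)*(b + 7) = b^3 + 5*b^2 - 17*b - 21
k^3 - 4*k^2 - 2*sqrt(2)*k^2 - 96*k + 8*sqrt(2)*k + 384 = (k - 4)*(k - 8*sqrt(2))*(k + 6*sqrt(2))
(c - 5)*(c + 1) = c^2 - 4*c - 5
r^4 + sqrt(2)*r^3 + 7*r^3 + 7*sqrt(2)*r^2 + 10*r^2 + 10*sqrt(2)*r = r*(r + 2)*(r + 5)*(r + sqrt(2))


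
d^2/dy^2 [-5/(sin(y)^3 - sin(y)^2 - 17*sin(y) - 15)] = 5*(9*sin(y)^5 - 20*sin(y)^4 - 22*sin(y)^3 + 224*sin(y)^2 + 101*sin(y) - 548)/((sin(y) - 5)^3*(sin(y) + 1)^2*(sin(y) + 3)^3)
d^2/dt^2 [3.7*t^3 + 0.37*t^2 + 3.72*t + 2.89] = 22.2*t + 0.74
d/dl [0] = 0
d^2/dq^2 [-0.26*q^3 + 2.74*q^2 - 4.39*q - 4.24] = 5.48 - 1.56*q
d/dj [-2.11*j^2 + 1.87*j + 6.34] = 1.87 - 4.22*j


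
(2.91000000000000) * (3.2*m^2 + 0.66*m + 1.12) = 9.312*m^2 + 1.9206*m + 3.2592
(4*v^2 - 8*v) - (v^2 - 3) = 3*v^2 - 8*v + 3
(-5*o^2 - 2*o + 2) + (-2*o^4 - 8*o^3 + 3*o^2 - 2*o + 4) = -2*o^4 - 8*o^3 - 2*o^2 - 4*o + 6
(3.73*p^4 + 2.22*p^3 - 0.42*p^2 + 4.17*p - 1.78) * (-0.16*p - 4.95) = -0.5968*p^5 - 18.8187*p^4 - 10.9218*p^3 + 1.4118*p^2 - 20.3567*p + 8.811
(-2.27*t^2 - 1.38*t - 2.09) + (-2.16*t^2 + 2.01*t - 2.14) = -4.43*t^2 + 0.63*t - 4.23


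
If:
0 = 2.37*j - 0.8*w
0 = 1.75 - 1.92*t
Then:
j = 0.337552742616034*w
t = 0.91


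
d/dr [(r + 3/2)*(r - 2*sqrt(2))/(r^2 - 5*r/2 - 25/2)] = (-(r - 2*sqrt(2))*(2*r + 3)*(4*r - 5) + (-4*r - 3 + 4*sqrt(2))*(-2*r^2 + 5*r + 25))/(-2*r^2 + 5*r + 25)^2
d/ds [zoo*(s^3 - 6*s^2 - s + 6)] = zoo*(s^2 + s + 1)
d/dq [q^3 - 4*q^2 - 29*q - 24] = 3*q^2 - 8*q - 29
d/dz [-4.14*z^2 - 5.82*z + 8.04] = -8.28*z - 5.82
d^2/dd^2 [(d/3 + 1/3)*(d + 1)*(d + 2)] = 2*d + 8/3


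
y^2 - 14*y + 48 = (y - 8)*(y - 6)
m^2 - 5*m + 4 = (m - 4)*(m - 1)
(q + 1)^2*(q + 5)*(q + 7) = q^4 + 14*q^3 + 60*q^2 + 82*q + 35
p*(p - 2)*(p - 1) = p^3 - 3*p^2 + 2*p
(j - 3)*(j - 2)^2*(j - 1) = j^4 - 8*j^3 + 23*j^2 - 28*j + 12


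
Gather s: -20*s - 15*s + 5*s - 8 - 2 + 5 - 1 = -30*s - 6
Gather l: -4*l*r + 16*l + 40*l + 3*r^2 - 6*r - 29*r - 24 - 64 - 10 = l*(56 - 4*r) + 3*r^2 - 35*r - 98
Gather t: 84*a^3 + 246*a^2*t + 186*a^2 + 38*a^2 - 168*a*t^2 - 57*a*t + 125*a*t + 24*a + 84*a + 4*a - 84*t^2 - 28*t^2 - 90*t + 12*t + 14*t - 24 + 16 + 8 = 84*a^3 + 224*a^2 + 112*a + t^2*(-168*a - 112) + t*(246*a^2 + 68*a - 64)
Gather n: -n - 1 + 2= 1 - n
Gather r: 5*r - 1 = 5*r - 1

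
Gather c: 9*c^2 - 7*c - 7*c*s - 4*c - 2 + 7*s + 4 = 9*c^2 + c*(-7*s - 11) + 7*s + 2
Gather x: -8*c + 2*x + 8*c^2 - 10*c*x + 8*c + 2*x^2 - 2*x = 8*c^2 - 10*c*x + 2*x^2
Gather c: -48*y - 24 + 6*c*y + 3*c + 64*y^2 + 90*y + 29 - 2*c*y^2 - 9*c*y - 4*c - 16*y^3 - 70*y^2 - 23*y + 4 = c*(-2*y^2 - 3*y - 1) - 16*y^3 - 6*y^2 + 19*y + 9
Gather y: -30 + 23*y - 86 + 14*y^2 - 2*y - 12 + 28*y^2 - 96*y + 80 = 42*y^2 - 75*y - 48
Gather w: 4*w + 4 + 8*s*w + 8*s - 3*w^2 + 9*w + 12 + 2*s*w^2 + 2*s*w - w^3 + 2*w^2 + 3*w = 8*s - w^3 + w^2*(2*s - 1) + w*(10*s + 16) + 16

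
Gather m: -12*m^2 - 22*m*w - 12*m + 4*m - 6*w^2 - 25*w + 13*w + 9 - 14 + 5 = -12*m^2 + m*(-22*w - 8) - 6*w^2 - 12*w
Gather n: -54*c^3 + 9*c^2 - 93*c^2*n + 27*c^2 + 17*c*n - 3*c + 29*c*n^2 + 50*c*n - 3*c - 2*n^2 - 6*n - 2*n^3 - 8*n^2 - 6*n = -54*c^3 + 36*c^2 - 6*c - 2*n^3 + n^2*(29*c - 10) + n*(-93*c^2 + 67*c - 12)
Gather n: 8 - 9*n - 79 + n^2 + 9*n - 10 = n^2 - 81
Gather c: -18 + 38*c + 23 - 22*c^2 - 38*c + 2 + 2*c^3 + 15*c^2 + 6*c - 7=2*c^3 - 7*c^2 + 6*c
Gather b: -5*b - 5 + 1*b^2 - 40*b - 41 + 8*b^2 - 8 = 9*b^2 - 45*b - 54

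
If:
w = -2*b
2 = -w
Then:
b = 1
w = -2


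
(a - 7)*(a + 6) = a^2 - a - 42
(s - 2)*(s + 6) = s^2 + 4*s - 12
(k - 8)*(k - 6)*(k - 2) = k^3 - 16*k^2 + 76*k - 96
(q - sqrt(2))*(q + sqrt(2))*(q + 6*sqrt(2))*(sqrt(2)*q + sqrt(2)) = sqrt(2)*q^4 + sqrt(2)*q^3 + 12*q^3 - 2*sqrt(2)*q^2 + 12*q^2 - 24*q - 2*sqrt(2)*q - 24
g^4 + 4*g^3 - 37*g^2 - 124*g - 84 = (g - 6)*(g + 1)*(g + 2)*(g + 7)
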